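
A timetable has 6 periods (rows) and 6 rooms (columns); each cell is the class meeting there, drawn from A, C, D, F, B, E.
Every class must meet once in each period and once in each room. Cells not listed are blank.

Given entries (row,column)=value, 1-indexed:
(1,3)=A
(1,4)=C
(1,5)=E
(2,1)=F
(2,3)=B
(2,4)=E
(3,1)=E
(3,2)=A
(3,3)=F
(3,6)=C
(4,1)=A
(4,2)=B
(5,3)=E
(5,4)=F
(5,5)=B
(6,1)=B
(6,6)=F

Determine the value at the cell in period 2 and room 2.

C

Period 1, room 1: period 1 has {A, C, E} and room 1 has {A, F, B, E}, leaving only D.
Period 1, room 2: period 1 has {A, C, D, E} and room 2 has {A, B}, leaving only F.
Period 1, room 6: period 1 has {A, C, D, F, E} and room 6 has {C, F}, leaving only B.
Period 3, room 5: period 3 has {A, C, F, E} and room 5 has {B, E}, leaving only D.
Period 3, room 4: period 3 has {A, C, D, F, E} and room 4 has {C, F, E}, leaving only B.
Period 4, room 4: period 4 has {A, B} and room 4 has {C, F, B, E}, leaving only D.
Period 4, room 3: period 4 has {A, D, B} and room 3 has {A, F, B, E}, leaving only C.
Period 4, room 5: period 4 has {A, C, D, B} and room 5 has {D, B, E}, leaving only F.
Period 4, room 6: period 4 has {A, C, D, F, B} and room 6 has {C, F, B}, leaving only E.
Period 5, room 1: period 5 has {F, B, E} and room 1 has {A, D, F, B, E}, leaving only C.
Period 5, room 2: period 5 has {C, F, B, E} and room 2 has {A, F, B}, leaving only D.
Period 2 already has {F, B, E} and room 2 already has {A, D, F, B}, so period 2, room 2 must be C.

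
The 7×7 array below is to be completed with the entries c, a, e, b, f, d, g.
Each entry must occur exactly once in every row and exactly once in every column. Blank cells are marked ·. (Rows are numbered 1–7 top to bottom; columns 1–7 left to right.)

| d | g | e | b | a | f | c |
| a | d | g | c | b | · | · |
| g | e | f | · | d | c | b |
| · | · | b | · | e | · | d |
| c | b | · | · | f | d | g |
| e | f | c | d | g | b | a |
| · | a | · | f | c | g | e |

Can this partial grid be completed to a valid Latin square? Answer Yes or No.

Yes

No row or column among the givens repeats a symbol, and propagating forced cells runs into no contradiction.
One valid completion exists (for instance, d g e b a f c / a d g c b e f / g e f a d c b / f c b g e a d / c b a e f d g / e f c d g b a / b a d f c g e).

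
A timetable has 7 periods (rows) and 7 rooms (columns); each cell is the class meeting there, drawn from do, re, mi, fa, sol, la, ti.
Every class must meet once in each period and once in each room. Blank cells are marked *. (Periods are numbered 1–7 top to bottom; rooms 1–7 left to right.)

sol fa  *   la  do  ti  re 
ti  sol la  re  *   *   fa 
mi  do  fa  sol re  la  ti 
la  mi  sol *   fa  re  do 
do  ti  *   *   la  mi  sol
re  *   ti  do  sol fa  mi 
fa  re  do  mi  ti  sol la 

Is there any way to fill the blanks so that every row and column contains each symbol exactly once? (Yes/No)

Yes

No period or room among the givens repeats a symbol, and propagating forced cells runs into no contradiction.
One valid completion exists (for instance, sol fa mi la do ti re / ti sol la re mi do fa / mi do fa sol re la ti / la mi sol ti fa re do / do ti re fa la mi sol / re la ti do sol fa mi / fa re do mi ti sol la).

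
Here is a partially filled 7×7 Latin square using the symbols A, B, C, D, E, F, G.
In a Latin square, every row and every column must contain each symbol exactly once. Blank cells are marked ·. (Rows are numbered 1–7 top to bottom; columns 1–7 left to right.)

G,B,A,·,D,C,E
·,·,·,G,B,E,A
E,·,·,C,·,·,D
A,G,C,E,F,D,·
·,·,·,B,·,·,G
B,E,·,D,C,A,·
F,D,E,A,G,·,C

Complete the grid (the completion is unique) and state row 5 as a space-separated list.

C A D B E F G

Row 5, column 6: row 5 has {B, G} and column 6 has {A, C, D, E}, leaving only F.
Row 5, column 3: row 5 has {B, F, G} and column 3 has {A, C, E}, leaving only D.
Row 5, column 1: row 5 has {B, D, F, G} and column 1 has {A, B, E, F, G}, leaving only C.
Row 5, column 2: row 5 has {B, C, D, F, G} and column 2 has {B, D, E, G}, leaving only A.
Row 5, column 5: row 5 has {A, B, C, D, F, G} and column 5 has {B, C, D, F, G}, leaving only E.
So row 5 reads: C A D B E F G.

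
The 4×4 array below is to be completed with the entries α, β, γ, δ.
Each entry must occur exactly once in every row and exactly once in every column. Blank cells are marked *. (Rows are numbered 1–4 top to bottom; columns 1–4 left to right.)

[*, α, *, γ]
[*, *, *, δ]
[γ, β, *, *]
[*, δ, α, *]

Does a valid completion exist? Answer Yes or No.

No

Row 2, column 2: row 2 has {δ} and column 2 has {α, β, δ}, so it must be γ.
Row 2, column 3: row 2 has {γ, δ} and column 3 has {α}, so it must be β.
Row 1, column 3: row 1 has {α, γ} and column 3 has {α, β}, so it must be δ.
Now row 3, column 3: row 3 together with column 3 already contain {α, β, γ, δ} — every symbol — so nothing can go there. The grid has no valid completion.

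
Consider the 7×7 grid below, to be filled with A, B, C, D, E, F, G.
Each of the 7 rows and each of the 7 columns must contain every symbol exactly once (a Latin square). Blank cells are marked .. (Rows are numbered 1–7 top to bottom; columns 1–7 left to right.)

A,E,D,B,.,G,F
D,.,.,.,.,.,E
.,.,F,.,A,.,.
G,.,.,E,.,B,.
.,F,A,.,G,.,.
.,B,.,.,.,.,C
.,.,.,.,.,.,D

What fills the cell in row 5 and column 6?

D

Row 1, column 5: row 1 has {A, B, D, E, F, G} and column 5 has {A, G}, leaving only C.
Row 4, column 3: row 4 has {B, E, G} and column 3 has {A, D, F}, leaving only C.
Row 4, column 7: row 4 has {B, C, E, G} and column 7 has {C, D, E, F}, leaving only A.
Row 4, column 2: row 4 has {A, B, C, E, G} and column 2 has {B, E, F}, leaving only D.
Row 4, column 5: row 4 has {A, B, C, D, E, G} and column 5 has {A, C, G}, leaving only F.
Row 2, column 5: row 2 has {D, E} and column 5 has {A, C, F, G}, leaving only B.
Row 2, column 3: row 2 has {B, D, E} and column 3 has {A, C, D, F}, leaving only G.
Row 5, column 7: row 5 has {A, F, G} and column 7 has {A, C, D, E, F}, leaving only B.
Row 3, column 7: row 3 has {A, F} and column 7 has {A, B, C, D, E, F}, leaving only G.
Row 3, column 2: row 3 has {A, F, G} and column 2 has {B, D, E, F}, leaving only C.
Row 2, column 2: row 2 has {B, D, E, G} and column 2 has {B, C, D, E, F}, leaving only A.
Row 3, column 4: row 3 has {A, C, F, G} and column 4 has {B, E}, leaving only D.
Row 3, column 6: row 3 has {A, C, D, F, G} and column 6 has {B, G}, leaving only E.
Row 3, column 1: row 3 has {A, C, D, E, F, G} and column 1 has {A, D, G}, leaving only B.
Row 5, column 4: row 5 has {A, B, F, G} and column 4 has {B, D, E}, leaving only C.
Row 5 already has {A, B, C, F, G} and column 6 already has {B, E, G}, so row 5, column 6 must be D.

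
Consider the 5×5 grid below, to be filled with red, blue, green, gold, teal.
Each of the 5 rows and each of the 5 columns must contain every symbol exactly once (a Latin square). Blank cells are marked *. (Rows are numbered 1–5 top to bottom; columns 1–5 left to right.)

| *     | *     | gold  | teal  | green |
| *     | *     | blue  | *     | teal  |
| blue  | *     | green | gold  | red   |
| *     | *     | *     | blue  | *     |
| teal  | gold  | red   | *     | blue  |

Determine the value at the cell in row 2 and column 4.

red

Row 1, column 1: row 1 has {green, gold, teal} and column 1 has {blue, teal}, leaving only red.
Row 1, column 2: row 1 has {red, green, gold, teal} and column 2 has {gold}, leaving only blue.
Row 3, column 2: row 3 has {red, blue, green, gold} and column 2 has {blue, gold}, leaving only teal.
Row 4, column 3: row 4 has {blue} and column 3 has {red, blue, green, gold}, leaving only teal.
Row 4, column 5: row 4 has {blue, teal} and column 5 has {red, blue, green, teal}, leaving only gold.
Row 4, column 1: row 4 has {blue, gold, teal} and column 1 has {red, blue, teal}, leaving only green.
Row 2, column 1: row 2 has {blue, teal} and column 1 has {red, blue, green, teal}, leaving only gold.
Row 4, column 2: row 4 has {blue, green, gold, teal} and column 2 has {blue, gold, teal}, leaving only red.
Row 2, column 2: row 2 has {blue, gold, teal} and column 2 has {red, blue, gold, teal}, leaving only green.
Row 2 already has {blue, green, gold, teal} and column 4 already has {blue, gold, teal}, so row 2, column 4 must be red.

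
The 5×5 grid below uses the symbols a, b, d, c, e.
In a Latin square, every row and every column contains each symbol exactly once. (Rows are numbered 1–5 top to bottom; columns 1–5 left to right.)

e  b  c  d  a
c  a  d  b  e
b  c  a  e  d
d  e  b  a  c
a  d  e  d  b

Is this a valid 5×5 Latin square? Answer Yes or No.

No

Column 4 contains d twice (at rows 1 and 5), so it is not a permutation.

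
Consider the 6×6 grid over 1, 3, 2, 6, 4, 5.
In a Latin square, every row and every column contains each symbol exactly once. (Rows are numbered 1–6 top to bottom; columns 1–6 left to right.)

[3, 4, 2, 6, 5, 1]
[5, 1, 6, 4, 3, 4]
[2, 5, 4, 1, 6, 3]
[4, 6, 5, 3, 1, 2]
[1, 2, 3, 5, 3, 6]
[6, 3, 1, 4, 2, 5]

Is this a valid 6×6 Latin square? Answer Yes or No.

No

Row 5 contains 3 twice (at columns 3 and 5); row 2 is also not a permutation.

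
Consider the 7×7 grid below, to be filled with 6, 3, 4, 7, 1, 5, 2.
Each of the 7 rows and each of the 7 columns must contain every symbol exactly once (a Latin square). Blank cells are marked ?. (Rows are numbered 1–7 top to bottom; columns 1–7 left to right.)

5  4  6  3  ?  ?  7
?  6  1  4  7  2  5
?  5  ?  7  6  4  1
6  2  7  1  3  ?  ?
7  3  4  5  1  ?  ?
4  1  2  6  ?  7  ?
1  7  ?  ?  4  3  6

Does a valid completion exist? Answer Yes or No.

No row or column among the givens repeats a symbol, and propagating forced cells runs into no contradiction.
One valid completion exists (for instance, 5 4 6 3 2 1 7 / 3 6 1 4 7 2 5 / 2 5 3 7 6 4 1 / 6 2 7 1 3 5 4 / 7 3 4 5 1 6 2 / 4 1 2 6 5 7 3 / 1 7 5 2 4 3 6).

Yes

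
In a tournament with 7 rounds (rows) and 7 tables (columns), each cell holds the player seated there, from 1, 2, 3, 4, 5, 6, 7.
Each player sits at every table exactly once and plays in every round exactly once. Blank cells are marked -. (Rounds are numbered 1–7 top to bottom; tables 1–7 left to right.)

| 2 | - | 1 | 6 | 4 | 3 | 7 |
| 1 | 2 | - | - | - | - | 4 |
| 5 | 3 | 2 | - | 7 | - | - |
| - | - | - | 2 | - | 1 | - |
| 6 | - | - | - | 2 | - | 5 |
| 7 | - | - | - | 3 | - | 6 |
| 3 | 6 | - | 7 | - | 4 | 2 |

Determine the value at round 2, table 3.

7

Round 1, table 2: round 1 has {1, 2, 3, 4, 6, 7} and table 2 has {2, 3, 6}, leaving only 5.
Round 3, table 6: round 3 has {2, 3, 5, 7} and table 6 has {1, 3, 4}, leaving only 6.
Round 3, table 7: round 3 has {2, 3, 5, 6, 7} and table 7 has {2, 4, 5, 6, 7}, leaving only 1.
Round 3, table 4: round 3 has {1, 2, 3, 5, 6, 7} and table 4 has {2, 6, 7}, leaving only 4.
Round 4, table 1: round 4 has {1, 2} and table 1 has {1, 2, 3, 5, 6, 7}, leaving only 4.
Round 4, table 2: round 4 has {1, 2, 4} and table 2 has {2, 3, 5, 6}, leaving only 7.
Round 4, table 7: round 4 has {1, 2, 4, 7} and table 7 has {1, 2, 4, 5, 6, 7}, leaving only 3.
Round 5, table 6: round 5 has {2, 5, 6} and table 6 has {1, 3, 4, 6}, leaving only 7.
Round 2, table 6: round 2 has {1, 2, 4} and table 6 has {1, 3, 4, 6, 7}, leaving only 5.
Round 2, table 4: round 2 has {1, 2, 4, 5} and table 4 has {2, 4, 6, 7}, leaving only 3.
Round 2, table 5: round 2 has {1, 2, 3, 4, 5} and table 5 has {2, 3, 4, 7}, leaving only 6.
Round 2 already has {1, 2, 3, 4, 5, 6} and table 3 already has {1, 2}, so round 2, table 3 must be 7.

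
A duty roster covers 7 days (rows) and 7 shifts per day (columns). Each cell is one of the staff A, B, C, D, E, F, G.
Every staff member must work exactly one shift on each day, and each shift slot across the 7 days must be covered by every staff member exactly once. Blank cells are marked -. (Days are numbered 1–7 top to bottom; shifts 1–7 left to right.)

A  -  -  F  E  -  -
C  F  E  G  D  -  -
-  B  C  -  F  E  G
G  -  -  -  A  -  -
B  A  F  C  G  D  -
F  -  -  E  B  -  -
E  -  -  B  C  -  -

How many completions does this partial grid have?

Day 1, shift 2: eliminating its day and shift leaves {C, D, G}.
Day 1, shift 3: eliminating its day and shift leaves {B, D, G}.
Day 1, shift 6: eliminating its day and shift leaves {B, C, G}.
Day 1, shift 7: eliminating its day and shift leaves {B, C, D}.
Day 2, shift 6: eliminating its day and shift leaves {A, B}.
Day 2, shift 7: eliminating its day and shift leaves {A, B}.
Day 3, shift 1: eliminating its day and shift leaves {D}.
Day 3, shift 4: eliminating its day and shift leaves {A, D}.
Day 4, shift 2: eliminating its day and shift leaves {C, D, E}.
Day 4, shift 3: eliminating its day and shift leaves {B, D}.
Day 4, shift 4: eliminating its day and shift leaves {D}.
Day 4, shift 6: eliminating its day and shift leaves {B, C, F}.
Day 4, shift 7: eliminating its day and shift leaves {B, C, D, E, F}.
Day 5, shift 7: eliminating its day and shift leaves {E}.
Day 6, shift 2: eliminating its day and shift leaves {C, D, G}.
Day 6, shift 3: eliminating its day and shift leaves {A, D, G}.
Day 6, shift 6: eliminating its day and shift leaves {A, C, G}.
Day 6, shift 7: eliminating its day and shift leaves {A, C, D}.
Day 7, shift 2: eliminating its day and shift leaves {D, G}.
Day 7, shift 3: eliminating its day and shift leaves {A, D, G}.
Day 7, shift 6: eliminating its day and shift leaves {A, F, G}.
Day 7, shift 7: eliminating its day and shift leaves {A, D, F}.
Enumerating the assignments across these blanks that avoid any day or shift repeat gives 10 completions.

10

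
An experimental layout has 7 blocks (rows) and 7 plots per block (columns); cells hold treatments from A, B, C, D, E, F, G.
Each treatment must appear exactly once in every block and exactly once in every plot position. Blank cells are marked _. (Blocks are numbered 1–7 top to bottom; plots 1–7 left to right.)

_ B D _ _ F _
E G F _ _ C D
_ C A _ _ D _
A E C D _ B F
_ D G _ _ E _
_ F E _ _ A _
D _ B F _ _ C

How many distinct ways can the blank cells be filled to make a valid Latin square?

Block 1, plot 1: eliminating its block and plot leaves {C, G}.
Block 1, plot 4: eliminating its block and plot leaves {A, C, E, G}.
Block 1, plot 5: eliminating its block and plot leaves {A, C, E, G}.
Block 1, plot 7: eliminating its block and plot leaves {A, E, G}.
Block 2, plot 4: eliminating its block and plot leaves {A, B}.
Block 2, plot 5: eliminating its block and plot leaves {A, B}.
Block 3, plot 1: eliminating its block and plot leaves {B, F, G}.
Block 3, plot 4: eliminating its block and plot leaves {B, E, G}.
Block 3, plot 5: eliminating its block and plot leaves {B, E, F, G}.
Block 3, plot 7: eliminating its block and plot leaves {B, E, G}.
Block 4, plot 5: eliminating its block and plot leaves {G}.
Block 5, plot 1: eliminating its block and plot leaves {B, C, F}.
Block 5, plot 4: eliminating its block and plot leaves {A, B, C}.
Block 5, plot 5: eliminating its block and plot leaves {A, B, C, F}.
Block 5, plot 7: eliminating its block and plot leaves {A, B}.
Block 6, plot 1: eliminating its block and plot leaves {B, C, G}.
Block 6, plot 4: eliminating its block and plot leaves {B, C, G}.
Block 6, plot 5: eliminating its block and plot leaves {B, C, D, G}.
Block 6, plot 7: eliminating its block and plot leaves {B, G}.
Block 7, plot 2: eliminating its block and plot leaves {A}.
Block 7, plot 5: eliminating its block and plot leaves {A, E, G}.
Block 7, plot 6: eliminating its block and plot leaves {G}.
Enumerating the assignments across these blanks that avoid any block or plot repeat gives 8 completions.

8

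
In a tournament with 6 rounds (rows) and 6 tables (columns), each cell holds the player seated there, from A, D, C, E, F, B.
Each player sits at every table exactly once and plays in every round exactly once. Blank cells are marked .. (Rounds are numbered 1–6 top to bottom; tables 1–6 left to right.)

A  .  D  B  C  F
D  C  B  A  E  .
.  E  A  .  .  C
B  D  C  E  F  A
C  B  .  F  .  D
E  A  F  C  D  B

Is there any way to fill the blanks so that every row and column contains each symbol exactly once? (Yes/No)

Round 1, table 2: round 1 together with table 2 already contain {A, D, C, E, F, B} — every symbol — so nothing can go there. The grid has no valid completion.

No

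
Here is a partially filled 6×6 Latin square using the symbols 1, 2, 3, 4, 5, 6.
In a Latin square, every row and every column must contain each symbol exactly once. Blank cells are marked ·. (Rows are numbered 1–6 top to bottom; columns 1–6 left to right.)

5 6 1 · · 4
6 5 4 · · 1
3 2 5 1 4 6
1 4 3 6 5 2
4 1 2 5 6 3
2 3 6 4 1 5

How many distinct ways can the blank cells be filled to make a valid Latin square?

2

Row 1, column 4: eliminating its row and column leaves {2, 3}.
Row 1, column 5: eliminating its row and column leaves {2, 3}.
Row 2, column 4: eliminating its row and column leaves {2, 3}.
Row 2, column 5: eliminating its row and column leaves {2, 3}.
Enumerating the assignments across these blanks that avoid any row or column repeat gives 2 completions.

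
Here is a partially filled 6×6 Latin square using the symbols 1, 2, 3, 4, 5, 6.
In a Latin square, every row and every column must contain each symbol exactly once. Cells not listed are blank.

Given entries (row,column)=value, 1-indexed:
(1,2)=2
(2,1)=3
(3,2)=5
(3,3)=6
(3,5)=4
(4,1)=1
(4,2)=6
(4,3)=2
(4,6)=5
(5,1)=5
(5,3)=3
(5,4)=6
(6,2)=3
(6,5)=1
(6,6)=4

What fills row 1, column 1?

4

Row 3, column 1: row 3 has {4, 5, 6} and column 1 has {1, 3, 5}, leaving only 2.
Row 4, column 5: row 4 has {1, 2, 5, 6} and column 5 has {1, 4}, leaving only 3.
Row 4, column 4: row 4 has {1, 2, 3, 5, 6} and column 4 has {6}, leaving only 4.
Row 5, column 5: row 5 has {3, 5, 6} and column 5 has {1, 3, 4}, leaving only 2.
Row 5, column 6: row 5 has {2, 3, 5, 6} and column 6 has {4, 5}, leaving only 1.
Row 3, column 6: row 3 has {2, 4, 5, 6} and column 6 has {1, 4, 5}, leaving only 3.
Row 1, column 6: row 1 has {2} and column 6 has {1, 3, 4, 5}, leaving only 6.
Row 1 already has {2, 6} and column 1 already has {1, 2, 3, 5}, so row 1, column 1 must be 4.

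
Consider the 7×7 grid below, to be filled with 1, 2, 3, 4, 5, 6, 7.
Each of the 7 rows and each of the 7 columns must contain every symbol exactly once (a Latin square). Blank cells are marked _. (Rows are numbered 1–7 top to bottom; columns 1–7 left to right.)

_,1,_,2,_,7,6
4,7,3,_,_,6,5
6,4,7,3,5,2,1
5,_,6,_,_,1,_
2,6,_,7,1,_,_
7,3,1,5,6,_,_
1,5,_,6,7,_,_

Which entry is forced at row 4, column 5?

Row 1, column 1: row 1 has {1, 2, 6, 7} and column 1 has {1, 2, 4, 5, 6, 7}, leaving only 3.
Row 1, column 5: row 1 has {1, 2, 3, 6, 7} and column 5 has {1, 5, 6, 7}, leaving only 4.
Row 1, column 3: row 1 has {1, 2, 3, 4, 6, 7} and column 3 has {1, 3, 6, 7}, leaving only 5.
Row 2, column 4: row 2 has {3, 4, 5, 6, 7} and column 4 has {2, 3, 5, 6, 7}, leaving only 1.
Row 2, column 5: row 2 has {1, 3, 4, 5, 6, 7} and column 5 has {1, 4, 5, 6, 7}, leaving only 2.
Row 4 already has {1, 5, 6} and column 5 already has {1, 2, 4, 5, 6, 7}, so row 4, column 5 must be 3.

3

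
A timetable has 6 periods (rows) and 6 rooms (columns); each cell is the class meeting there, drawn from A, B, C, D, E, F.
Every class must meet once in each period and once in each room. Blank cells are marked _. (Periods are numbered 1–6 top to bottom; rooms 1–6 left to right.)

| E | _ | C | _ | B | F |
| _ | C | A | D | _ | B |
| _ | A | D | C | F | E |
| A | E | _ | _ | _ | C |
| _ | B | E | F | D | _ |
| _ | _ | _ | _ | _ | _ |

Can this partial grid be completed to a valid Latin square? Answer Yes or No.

No

Period 4, room 5: period 4 together with room 5 already contain {A, B, C, D, E, F} — every symbol — so nothing can go there. The grid has no valid completion.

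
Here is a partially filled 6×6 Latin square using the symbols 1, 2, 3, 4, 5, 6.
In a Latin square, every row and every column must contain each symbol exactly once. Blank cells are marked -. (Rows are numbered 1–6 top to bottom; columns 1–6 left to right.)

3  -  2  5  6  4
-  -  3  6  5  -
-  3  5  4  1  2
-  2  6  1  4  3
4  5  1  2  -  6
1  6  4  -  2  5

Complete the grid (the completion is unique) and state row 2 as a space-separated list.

Row 2, column 1: row 2 has {3, 5, 6} and column 1 has {1, 3, 4}, leaving only 2.
Row 2, column 6: row 2 has {2, 3, 5, 6} and column 6 has {2, 3, 4, 5, 6}, leaving only 1.
Row 2, column 2: row 2 has {1, 2, 3, 5, 6} and column 2 has {2, 3, 5, 6}, leaving only 4.
So row 2 reads: 2 4 3 6 5 1.

2 4 3 6 5 1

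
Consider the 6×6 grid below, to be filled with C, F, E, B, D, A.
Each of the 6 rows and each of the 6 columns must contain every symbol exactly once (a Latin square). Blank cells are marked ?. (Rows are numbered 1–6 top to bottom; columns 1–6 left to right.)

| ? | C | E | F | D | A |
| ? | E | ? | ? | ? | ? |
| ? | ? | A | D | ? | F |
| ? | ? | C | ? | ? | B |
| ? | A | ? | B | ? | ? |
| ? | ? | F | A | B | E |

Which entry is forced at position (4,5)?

A

Row 1, column 1: row 1 has {C, F, E, D, A} and column 1 has {}, leaving only B.
Row 2, column 4: row 2 has {E} and column 4 has {F, B, D, A}, leaving only C.
Row 2, column 6: row 2 has {C, E} and column 6 has {F, E, B, A}, leaving only D.
Row 2, column 3: row 2 has {C, E, D} and column 3 has {C, F, E, A}, leaving only B.
Row 3, column 2: row 3 has {F, D, A} and column 2 has {C, E, A}, leaving only B.
Row 4, column 4: row 4 has {C, B} and column 4 has {C, F, B, D, A}, leaving only E.
Row 5, column 3: row 5 has {B, A} and column 3 has {C, F, E, B, A}, leaving only D.
Row 5, column 6: row 5 has {B, D, A} and column 6 has {F, E, B, D, A}, leaving only C.
Row 6, column 2: row 6 has {F, E, B, A} and column 2 has {C, E, B, A}, leaving only D.
Row 4, column 2: row 4 has {C, E, B} and column 2 has {C, E, B, D, A}, leaving only F.
Row 4 already has {C, F, E, B} and column 5 already has {B, D}, so row 4, column 5 must be A.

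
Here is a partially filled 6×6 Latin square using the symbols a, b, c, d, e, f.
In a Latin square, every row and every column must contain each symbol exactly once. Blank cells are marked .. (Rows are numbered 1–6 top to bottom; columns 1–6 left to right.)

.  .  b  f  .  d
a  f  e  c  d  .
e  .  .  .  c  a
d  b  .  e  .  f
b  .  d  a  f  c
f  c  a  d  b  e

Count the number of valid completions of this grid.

1

Row 1, column 1: eliminating its row and column leaves {c}.
Row 1, column 2: eliminating its row and column leaves {a, e}.
Row 1, column 5: eliminating its row and column leaves {a, e}.
Row 2, column 6: eliminating its row and column leaves {b}.
Row 3, column 2: eliminating its row and column leaves {d}.
Row 3, column 3: eliminating its row and column leaves {f}.
Row 3, column 4: eliminating its row and column leaves {b}.
Row 4, column 3: eliminating its row and column leaves {c}.
Row 4, column 5: eliminating its row and column leaves {a}.
Row 5, column 2: eliminating its row and column leaves {e}.
Only one assignment across all blanks avoids any row or column repeat, giving 1 completion.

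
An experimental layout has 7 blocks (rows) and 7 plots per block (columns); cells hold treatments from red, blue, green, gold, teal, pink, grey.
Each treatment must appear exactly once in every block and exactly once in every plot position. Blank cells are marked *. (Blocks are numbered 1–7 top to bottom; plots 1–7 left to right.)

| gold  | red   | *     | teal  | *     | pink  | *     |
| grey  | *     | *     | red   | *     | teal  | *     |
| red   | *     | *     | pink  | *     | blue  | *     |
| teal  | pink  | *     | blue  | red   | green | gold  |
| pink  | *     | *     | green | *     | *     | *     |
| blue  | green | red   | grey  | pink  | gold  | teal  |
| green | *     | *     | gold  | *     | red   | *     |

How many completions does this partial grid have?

Block 1, plot 3: eliminating its block and plot leaves {blue, green, grey}.
Block 1, plot 5: eliminating its block and plot leaves {blue, green, grey}.
Block 1, plot 7: eliminating its block and plot leaves {blue, green, grey}.
Block 2, plot 2: eliminating its block and plot leaves {blue, gold}.
Block 2, plot 3: eliminating its block and plot leaves {blue, green, gold, pink}.
Block 2, plot 5: eliminating its block and plot leaves {blue, green, gold}.
Block 2, plot 7: eliminating its block and plot leaves {blue, green, pink}.
Block 3, plot 2: eliminating its block and plot leaves {gold, teal, grey}.
Block 3, plot 3: eliminating its block and plot leaves {green, gold, teal, grey}.
Block 3, plot 5: eliminating its block and plot leaves {green, gold, teal, grey}.
Block 3, plot 7: eliminating its block and plot leaves {green, grey}.
Block 4, plot 3: eliminating its block and plot leaves {grey}.
Block 5, plot 2: eliminating its block and plot leaves {blue, gold, teal, grey}.
Block 5, plot 3: eliminating its block and plot leaves {blue, gold, teal, grey}.
Block 5, plot 5: eliminating its block and plot leaves {blue, gold, teal, grey}.
Block 5, plot 6: eliminating its block and plot leaves {grey}.
Block 5, plot 7: eliminating its block and plot leaves {red, blue, grey}.
Block 7, plot 2: eliminating its block and plot leaves {blue, teal, grey}.
Block 7, plot 3: eliminating its block and plot leaves {blue, teal, pink, grey}.
Block 7, plot 5: eliminating its block and plot leaves {blue, teal, grey}.
Block 7, plot 7: eliminating its block and plot leaves {blue, pink, grey}.
Enumerating the assignments across these blanks that avoid any block or plot repeat gives 28 completions.

28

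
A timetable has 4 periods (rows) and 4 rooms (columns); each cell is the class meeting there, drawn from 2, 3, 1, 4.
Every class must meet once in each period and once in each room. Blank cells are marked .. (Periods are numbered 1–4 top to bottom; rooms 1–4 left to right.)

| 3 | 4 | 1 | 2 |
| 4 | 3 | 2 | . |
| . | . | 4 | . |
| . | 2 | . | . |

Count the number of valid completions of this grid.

1

Period 2, room 4: eliminating its period and room leaves {1}.
Period 3, room 1: eliminating its period and room leaves {2, 1}.
Period 3, room 2: eliminating its period and room leaves {1}.
Period 3, room 4: eliminating its period and room leaves {3, 1}.
Period 4, room 1: eliminating its period and room leaves {1}.
Period 4, room 3: eliminating its period and room leaves {3}.
Period 4, room 4: eliminating its period and room leaves {3, 1, 4}.
Only one assignment across all blanks avoids any period or room repeat, giving 1 completion.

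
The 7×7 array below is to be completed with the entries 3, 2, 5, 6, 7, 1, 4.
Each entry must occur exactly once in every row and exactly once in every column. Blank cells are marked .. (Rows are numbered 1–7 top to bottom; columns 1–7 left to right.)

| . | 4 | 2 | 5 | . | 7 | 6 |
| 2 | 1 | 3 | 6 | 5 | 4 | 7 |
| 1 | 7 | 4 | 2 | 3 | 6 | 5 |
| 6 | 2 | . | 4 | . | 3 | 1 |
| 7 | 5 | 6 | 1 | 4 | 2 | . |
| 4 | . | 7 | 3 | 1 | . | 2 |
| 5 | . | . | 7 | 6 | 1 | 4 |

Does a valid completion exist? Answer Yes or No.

No

Row 1, column 5: row 1 together with column 5 already contain {3, 2, 5, 6, 7, 1, 4} — every symbol — so nothing can go there. The grid has no valid completion.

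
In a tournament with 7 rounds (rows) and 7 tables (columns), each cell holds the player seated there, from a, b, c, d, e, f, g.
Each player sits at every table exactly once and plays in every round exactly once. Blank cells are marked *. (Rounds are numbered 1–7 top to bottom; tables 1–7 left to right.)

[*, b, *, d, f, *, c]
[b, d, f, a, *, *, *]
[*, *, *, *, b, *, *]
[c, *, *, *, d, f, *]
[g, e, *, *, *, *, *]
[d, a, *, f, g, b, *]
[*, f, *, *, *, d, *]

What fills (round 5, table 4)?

Round 4, table 2: round 4 has {c, d, f} and table 2 has {a, b, d, e, f}, leaving only g.
Round 3, table 2: round 3 has {b} and table 2 has {a, b, d, e, f, g}, leaving only c.
Round 6, table 7: round 6 has {a, b, d, f, g} and table 7 has {c}, leaving only e.
Round 2, table 7: round 2 has {a, b, d, f} and table 7 has {c, e}, leaving only g.
Round 6, table 3: round 6 has {a, b, d, e, f, g} and table 3 has {f}, leaving only c.
Round 5, table 4 is narrowed to {b, c}.
If it were c, then round 5, table 6 would be left with no valid symbol.
So round 5, table 4 must be b.

b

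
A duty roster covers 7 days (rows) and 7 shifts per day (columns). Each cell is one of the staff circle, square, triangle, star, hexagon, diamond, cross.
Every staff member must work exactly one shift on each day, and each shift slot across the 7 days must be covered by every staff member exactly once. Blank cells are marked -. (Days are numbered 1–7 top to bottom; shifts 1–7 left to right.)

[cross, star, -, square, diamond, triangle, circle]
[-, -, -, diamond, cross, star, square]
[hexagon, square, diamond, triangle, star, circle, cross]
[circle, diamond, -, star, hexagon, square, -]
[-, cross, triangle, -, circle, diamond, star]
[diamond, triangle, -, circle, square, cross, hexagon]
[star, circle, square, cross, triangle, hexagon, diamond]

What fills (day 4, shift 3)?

cross

Day 4 already has {circle, square, star, hexagon, diamond} and shift 3 already has {square, triangle, diamond}, so day 4, shift 3 must be cross.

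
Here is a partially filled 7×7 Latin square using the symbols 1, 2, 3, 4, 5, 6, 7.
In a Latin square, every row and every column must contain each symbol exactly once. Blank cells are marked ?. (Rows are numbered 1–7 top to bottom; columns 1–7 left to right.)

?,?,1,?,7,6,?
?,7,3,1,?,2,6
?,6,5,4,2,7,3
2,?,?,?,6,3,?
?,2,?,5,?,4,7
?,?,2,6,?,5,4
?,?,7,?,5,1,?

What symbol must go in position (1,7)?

5

Row 2, column 5: row 2 has {1, 2, 3, 6, 7} and column 5 has {2, 5, 6, 7}, leaving only 4.
Row 2, column 1: row 2 has {1, 2, 3, 4, 6, 7} and column 1 has {2}, leaving only 5.
Row 3, column 1: row 3 has {2, 3, 4, 5, 6, 7} and column 1 has {2, 5}, leaving only 1.
Row 4, column 3: row 4 has {2, 3, 6} and column 3 has {1, 2, 3, 5, 7}, leaving only 4.
Row 4, column 4: row 4 has {2, 3, 4, 6} and column 4 has {1, 4, 5, 6}, leaving only 7.
Row 5, column 3: row 5 has {2, 4, 5, 7} and column 3 has {1, 2, 3, 4, 5, 7}, leaving only 6.
Row 5, column 1: row 5 has {2, 4, 5, 6, 7} and column 1 has {1, 2, 5}, leaving only 3.
Row 1, column 1: row 1 has {1, 6, 7} and column 1 has {1, 2, 3, 5}, leaving only 4.
Row 5, column 5: row 5 has {2, 3, 4, 5, 6, 7} and column 5 has {2, 4, 5, 6, 7}, leaving only 1.
Row 6, column 1: row 6 has {2, 4, 5, 6} and column 1 has {1, 2, 3, 4, 5}, leaving only 7.
Row 6, column 5: row 6 has {2, 4, 5, 6, 7} and column 5 has {1, 2, 4, 5, 6, 7}, leaving only 3.
Row 6, column 2: row 6 has {2, 3, 4, 5, 6, 7} and column 2 has {2, 6, 7}, leaving only 1.
Row 4, column 2: row 4 has {2, 3, 4, 6, 7} and column 2 has {1, 2, 6, 7}, leaving only 5.
Row 1, column 2: row 1 has {1, 4, 6, 7} and column 2 has {1, 2, 5, 6, 7}, leaving only 3.
Row 1, column 4: row 1 has {1, 3, 4, 6, 7} and column 4 has {1, 4, 5, 6, 7}, leaving only 2.
Row 1 already has {1, 2, 3, 4, 6, 7} and column 7 already has {3, 4, 6, 7}, so row 1, column 7 must be 5.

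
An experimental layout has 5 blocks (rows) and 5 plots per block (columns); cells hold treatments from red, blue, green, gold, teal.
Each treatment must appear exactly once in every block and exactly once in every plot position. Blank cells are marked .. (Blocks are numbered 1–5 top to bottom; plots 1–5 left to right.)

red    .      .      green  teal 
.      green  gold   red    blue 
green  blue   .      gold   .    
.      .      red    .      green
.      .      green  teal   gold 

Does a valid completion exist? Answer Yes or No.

No block or plot among the givens repeats a symbol, and propagating forced cells runs into no contradiction.
One valid completion exists (for instance, red gold blue green teal / teal green gold red blue / green blue teal gold red / gold teal red blue green / blue red green teal gold).

Yes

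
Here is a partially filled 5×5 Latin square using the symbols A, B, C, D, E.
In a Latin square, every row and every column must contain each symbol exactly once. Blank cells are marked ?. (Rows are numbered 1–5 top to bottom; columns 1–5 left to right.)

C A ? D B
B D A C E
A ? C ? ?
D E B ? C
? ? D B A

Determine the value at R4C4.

Row 4 already has {B, C, D, E} and column 4 already has {B, C, D}, so row 4, column 4 must be A.

A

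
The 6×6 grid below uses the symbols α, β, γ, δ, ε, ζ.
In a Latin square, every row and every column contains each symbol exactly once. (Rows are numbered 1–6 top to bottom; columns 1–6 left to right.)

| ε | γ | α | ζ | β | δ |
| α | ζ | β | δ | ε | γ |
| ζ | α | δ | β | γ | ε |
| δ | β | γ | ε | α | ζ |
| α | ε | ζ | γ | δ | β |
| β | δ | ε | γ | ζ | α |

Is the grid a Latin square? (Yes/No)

No

Every row is a permutation, but column 4 contains γ twice (at rows 5 and 6).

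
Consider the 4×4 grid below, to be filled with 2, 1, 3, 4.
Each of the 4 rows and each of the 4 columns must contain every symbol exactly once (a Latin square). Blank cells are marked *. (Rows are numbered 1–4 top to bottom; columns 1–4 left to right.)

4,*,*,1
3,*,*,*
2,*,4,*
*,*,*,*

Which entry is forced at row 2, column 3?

1

Row 3, column 4: row 3 has {2, 4} and column 4 has {1}, leaving only 3.
Row 3, column 2: row 3 has {2, 3, 4} and column 2 has {}, leaving only 1.
Row 4, column 1: row 4 has {} and column 1 has {2, 3, 4}, leaving only 1.
Row 2, column 3 is narrowed to {2, 1}.
If it were 2, then row 4, column 3 would be left with no valid symbol.
So row 2, column 3 must be 1.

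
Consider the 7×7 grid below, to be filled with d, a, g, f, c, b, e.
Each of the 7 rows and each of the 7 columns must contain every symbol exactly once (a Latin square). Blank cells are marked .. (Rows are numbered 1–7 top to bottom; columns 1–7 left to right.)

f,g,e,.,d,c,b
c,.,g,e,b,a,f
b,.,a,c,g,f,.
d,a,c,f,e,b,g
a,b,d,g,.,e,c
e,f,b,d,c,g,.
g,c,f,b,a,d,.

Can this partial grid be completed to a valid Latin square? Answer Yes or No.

Yes

No row or column among the givens repeats a symbol, and propagating forced cells runs into no contradiction.
One valid completion exists (for instance, f g e a d c b / c d g e b a f / b e a c g f d / d a c f e b g / a b d g f e c / e f b d c g a / g c f b a d e).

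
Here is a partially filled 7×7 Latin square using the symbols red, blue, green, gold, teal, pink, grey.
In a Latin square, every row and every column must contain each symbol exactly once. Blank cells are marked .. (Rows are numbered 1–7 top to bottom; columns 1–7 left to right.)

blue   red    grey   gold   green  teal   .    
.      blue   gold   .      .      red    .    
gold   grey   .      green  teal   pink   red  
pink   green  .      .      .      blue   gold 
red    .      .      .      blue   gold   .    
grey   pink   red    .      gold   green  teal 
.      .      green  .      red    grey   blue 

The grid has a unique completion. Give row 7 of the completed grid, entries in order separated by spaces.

Row 7, column 1: row 7 has {red, blue, green, grey} and column 1 has {red, blue, gold, pink, grey}, leaving only teal.
Row 7, column 2: row 7 has {red, blue, green, teal, grey} and column 2 has {red, blue, green, pink, grey}, leaving only gold.
Row 7, column 4: row 7 has {red, blue, green, gold, teal, grey} and column 4 has {green, gold}, leaving only pink.
So row 7 reads: teal gold green pink red grey blue.

teal gold green pink red grey blue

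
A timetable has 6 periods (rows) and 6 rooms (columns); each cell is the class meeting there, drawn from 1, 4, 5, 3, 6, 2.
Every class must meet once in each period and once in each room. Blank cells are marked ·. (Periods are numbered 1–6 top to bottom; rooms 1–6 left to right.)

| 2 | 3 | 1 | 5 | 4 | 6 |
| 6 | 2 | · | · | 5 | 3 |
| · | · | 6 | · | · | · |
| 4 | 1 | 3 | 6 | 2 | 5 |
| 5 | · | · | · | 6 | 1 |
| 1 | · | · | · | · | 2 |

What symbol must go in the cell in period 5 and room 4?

3

Period 2, room 3: period 2 has {5, 3, 6, 2} and room 3 has {1, 3, 6}, leaving only 4.
Period 2, room 4: period 2 has {4, 5, 3, 6, 2} and room 4 has {5, 6}, leaving only 1.
Period 3, room 1: period 3 has {6} and room 1 has {1, 4, 5, 6, 2}, leaving only 3.
Period 3, room 5: period 3 has {3, 6} and room 5 has {4, 5, 6, 2}, leaving only 1.
Period 3, room 6: period 3 has {1, 3, 6} and room 6 has {1, 5, 3, 6, 2}, leaving only 4.
Period 3, room 2: period 3 has {1, 4, 3, 6} and room 2 has {1, 3, 2}, leaving only 5.
Period 3, room 4: period 3 has {1, 4, 5, 3, 6} and room 4 has {1, 5, 6}, leaving only 2.
Period 5, room 2: period 5 has {1, 5, 6} and room 2 has {1, 5, 3, 2}, leaving only 4.
Period 5 already has {1, 4, 5, 6} and room 4 already has {1, 5, 6, 2}, so period 5, room 4 must be 3.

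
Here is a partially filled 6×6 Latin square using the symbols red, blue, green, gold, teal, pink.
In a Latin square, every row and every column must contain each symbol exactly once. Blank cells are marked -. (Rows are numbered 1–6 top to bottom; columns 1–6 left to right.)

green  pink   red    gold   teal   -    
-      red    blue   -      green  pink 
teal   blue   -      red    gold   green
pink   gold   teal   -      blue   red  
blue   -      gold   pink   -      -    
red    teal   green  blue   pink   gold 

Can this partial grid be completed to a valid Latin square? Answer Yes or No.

Yes

No row or column among the givens repeats a symbol, and propagating forced cells runs into no contradiction.
One valid completion exists (for instance, green pink red gold teal blue / gold red blue teal green pink / teal blue pink red gold green / pink gold teal green blue red / blue green gold pink red teal / red teal green blue pink gold).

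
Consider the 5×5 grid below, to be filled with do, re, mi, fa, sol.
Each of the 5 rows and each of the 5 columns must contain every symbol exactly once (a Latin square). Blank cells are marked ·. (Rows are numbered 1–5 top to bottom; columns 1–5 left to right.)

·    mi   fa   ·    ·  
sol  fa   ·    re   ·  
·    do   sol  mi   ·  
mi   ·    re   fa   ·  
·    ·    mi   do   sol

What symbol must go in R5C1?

fa

Row 1, column 4: row 1 has {mi, fa} and column 4 has {do, re, mi, fa}, leaving only sol.
Row 2, column 3: row 2 has {re, fa, sol} and column 3 has {re, mi, fa, sol}, leaving only do.
Row 2, column 5: row 2 has {do, re, fa, sol} and column 5 has {sol}, leaving only mi.
Row 4, column 2: row 4 has {re, mi, fa} and column 2 has {do, mi, fa}, leaving only sol.
Row 4, column 5: row 4 has {re, mi, fa, sol} and column 5 has {mi, sol}, leaving only do.
Row 1, column 5: row 1 has {mi, fa, sol} and column 5 has {do, mi, sol}, leaving only re.
Row 1, column 1: row 1 has {re, mi, fa, sol} and column 1 has {mi, sol}, leaving only do.
Row 3, column 5: row 3 has {do, mi, sol} and column 5 has {do, re, mi, sol}, leaving only fa.
Row 3, column 1: row 3 has {do, mi, fa, sol} and column 1 has {do, mi, sol}, leaving only re.
Row 5 already has {do, mi, sol} and column 1 already has {do, re, mi, sol}, so row 5, column 1 must be fa.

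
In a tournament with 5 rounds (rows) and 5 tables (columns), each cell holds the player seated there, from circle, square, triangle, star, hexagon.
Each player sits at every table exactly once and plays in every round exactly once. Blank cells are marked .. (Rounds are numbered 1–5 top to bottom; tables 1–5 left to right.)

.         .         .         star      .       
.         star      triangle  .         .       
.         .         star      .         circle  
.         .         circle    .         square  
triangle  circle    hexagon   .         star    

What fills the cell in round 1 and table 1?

Round 1, table 3: round 1 has {star} and table 3 has {circle, triangle, star, hexagon}, leaving only square.
Round 2, table 5: round 2 has {triangle, star} and table 5 has {circle, square, star}, leaving only hexagon.
Round 1, table 5: round 1 has {square, star} and table 5 has {circle, square, star, hexagon}, leaving only triangle.
Round 1, table 2: round 1 has {square, triangle, star} and table 2 has {circle, star}, leaving only hexagon.
Round 1 already has {square, triangle, star, hexagon} and table 1 already has {triangle}, so round 1, table 1 must be circle.

circle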